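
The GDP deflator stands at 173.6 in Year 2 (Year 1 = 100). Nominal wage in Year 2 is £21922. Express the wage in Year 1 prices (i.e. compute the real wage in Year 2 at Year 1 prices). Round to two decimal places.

Real = Nominal ÷ (Index/100) = 21922 ÷ (173.6/100)
     = 21922 ÷ 1.736 = 12627.8802

12627.88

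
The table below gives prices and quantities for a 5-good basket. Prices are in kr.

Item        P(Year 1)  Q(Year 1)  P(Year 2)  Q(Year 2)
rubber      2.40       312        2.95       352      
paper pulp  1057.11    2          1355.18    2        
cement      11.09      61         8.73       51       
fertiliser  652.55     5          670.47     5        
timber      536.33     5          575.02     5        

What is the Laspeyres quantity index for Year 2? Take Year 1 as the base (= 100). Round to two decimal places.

Laspeyres quantity index uses base-period prices as weights.
ΣP(Year 1)·Q(Year 2) = 2.40×352 + 1057.11×2 + 11.09×51 + 652.55×5 + 536.33×5 = 844.8 + 2114.22 + 565.59 + 3262.75 + 2681.65 = 9469.01
ΣP(Year 1)·Q(Year 1) = 2.40×312 + 1057.11×2 + 11.09×61 + 652.55×5 + 536.33×5 = 748.8 + 2114.22 + 676.49 + 3262.75 + 2681.65 = 9483.91
Index = 9469.01 / 9483.91 × 100 = 99.8429

99.84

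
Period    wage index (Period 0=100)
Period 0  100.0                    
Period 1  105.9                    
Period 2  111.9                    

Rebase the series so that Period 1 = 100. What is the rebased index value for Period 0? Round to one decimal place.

94.4

Rebased(Period 0) = 100.0 / 105.9 × 100 = 94.4287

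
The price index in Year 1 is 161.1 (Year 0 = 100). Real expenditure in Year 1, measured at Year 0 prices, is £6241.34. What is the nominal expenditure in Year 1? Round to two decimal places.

Nominal = Real × (Index/100) = 6241.34 × (161.1/100)
        = 6241.34 × 1.611 = 10054.7987

10054.80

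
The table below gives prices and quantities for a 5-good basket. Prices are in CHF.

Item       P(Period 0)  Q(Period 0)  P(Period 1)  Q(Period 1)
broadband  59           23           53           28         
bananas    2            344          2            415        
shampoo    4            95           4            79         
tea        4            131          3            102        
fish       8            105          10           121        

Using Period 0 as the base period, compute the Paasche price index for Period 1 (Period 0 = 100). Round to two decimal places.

99.33

Paasche price index uses current-period quantities as weights.
ΣP(Period 1)·Q(Period 1) = 53×28 + 2×415 + 4×79 + 3×102 + 10×121 = 1484 + 830 + 316 + 306 + 1210 = 4146
ΣP(Period 0)·Q(Period 1) = 59×28 + 2×415 + 4×79 + 4×102 + 8×121 = 1652 + 830 + 316 + 408 + 968 = 4174
Index = 4146 / 4174 × 100 = 99.3292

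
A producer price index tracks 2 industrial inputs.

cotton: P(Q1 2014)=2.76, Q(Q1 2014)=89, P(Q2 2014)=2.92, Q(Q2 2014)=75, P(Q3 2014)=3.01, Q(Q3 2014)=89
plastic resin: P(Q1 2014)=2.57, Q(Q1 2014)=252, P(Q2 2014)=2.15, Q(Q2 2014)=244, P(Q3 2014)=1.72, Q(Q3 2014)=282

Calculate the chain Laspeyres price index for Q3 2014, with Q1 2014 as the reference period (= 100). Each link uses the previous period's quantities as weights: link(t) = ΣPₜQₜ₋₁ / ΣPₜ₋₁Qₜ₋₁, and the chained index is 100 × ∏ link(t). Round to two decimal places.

Link Q1 2014→Q2 2014:
ΣP(Q2 2014)Q(Q1 2014) = 2.92×89 + 2.15×252 = 259.88 + 541.8 = 801.68
ΣP(Q1 2014)Q(Q1 2014) = 2.76×89 + 2.57×252 = 245.64 + 647.64 = 893.28
link = 801.68/893.28 = 0.897457
Link Q2 2014→Q3 2014:
ΣP(Q3 2014)Q(Q2 2014) = 3.01×75 + 1.72×244 = 225.75 + 419.68 = 645.43
ΣP(Q2 2014)Q(Q2 2014) = 2.92×75 + 2.15×244 = 219 + 524.6 = 743.6
link = 645.43/743.6 = 0.867980
Chained index = 100 × 0.897457 × 0.867980 = 77.8974

77.90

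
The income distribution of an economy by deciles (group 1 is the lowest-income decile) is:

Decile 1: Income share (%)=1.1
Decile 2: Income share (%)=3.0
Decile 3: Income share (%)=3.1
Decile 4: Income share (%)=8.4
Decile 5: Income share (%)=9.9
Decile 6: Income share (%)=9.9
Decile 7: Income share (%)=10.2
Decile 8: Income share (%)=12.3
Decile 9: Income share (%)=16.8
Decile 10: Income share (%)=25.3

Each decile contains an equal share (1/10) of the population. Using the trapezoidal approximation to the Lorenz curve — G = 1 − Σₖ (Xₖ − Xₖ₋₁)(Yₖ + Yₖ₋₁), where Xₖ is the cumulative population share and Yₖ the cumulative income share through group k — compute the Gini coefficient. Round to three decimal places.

Cumulative income shares Yₖ: 0.0110, 0.0410, 0.0720, 0.1560, 0.2550, 0.3540, 0.4560, 0.5790, 0.7470, 1.0000
Σ (Xₖ−Xₖ₋₁)(Yₖ+Yₖ₋₁) = (1/10)(0.0110+0.0000) + (1/10)(0.0410+0.0110) + (1/10)(0.0720+0.0410) + (1/10)(0.1560+0.0720) + (1/10)(0.2550+0.1560) + (1/10)(0.3540+0.2550) + (1/10)(0.4560+0.3540) + (1/10)(0.5790+0.4560) + (1/10)(0.7470+0.5790) + (1/10)(1.0000+0.7470)
  = 0.0011 + 0.0052 + 0.0113 + 0.0228 + 0.0411 + 0.0609 + 0.0810 + 0.1035 + 0.1326 + 0.1747 = 0.6342
G = 1 − 0.6342 = 0.3658

0.366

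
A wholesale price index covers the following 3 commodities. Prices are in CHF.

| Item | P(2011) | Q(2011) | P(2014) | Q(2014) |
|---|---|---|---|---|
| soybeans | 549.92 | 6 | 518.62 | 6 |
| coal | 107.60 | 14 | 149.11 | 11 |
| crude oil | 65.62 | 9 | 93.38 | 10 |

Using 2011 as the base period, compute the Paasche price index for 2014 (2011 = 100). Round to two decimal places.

Paasche price index uses current-period quantities as weights.
ΣP(2014)·Q(2014) = 518.62×6 + 149.11×11 + 93.38×10 = 3111.72 + 1640.21 + 933.8 = 5685.73
ΣP(2011)·Q(2014) = 549.92×6 + 107.60×11 + 65.62×10 = 3299.52 + 1183.6 + 656.2 = 5139.32
Index = 5685.73 / 5139.32 × 100 = 110.6320

110.63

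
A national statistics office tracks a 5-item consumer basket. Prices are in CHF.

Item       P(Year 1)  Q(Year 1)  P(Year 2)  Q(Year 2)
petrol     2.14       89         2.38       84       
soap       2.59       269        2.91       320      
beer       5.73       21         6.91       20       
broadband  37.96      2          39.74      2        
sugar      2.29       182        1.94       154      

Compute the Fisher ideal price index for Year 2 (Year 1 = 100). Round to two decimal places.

Laspeyres component (base-period weights):
ΣP(Year 2)Q(Year 1) = 2.38×89 + 2.91×269 + 6.91×21 + 39.74×2 + 1.94×182 = 211.82 + 782.79 + 145.11 + 79.48 + 353.08 = 1572.28
ΣP(Year 1)Q(Year 1) = 2.14×89 + 2.59×269 + 5.73×21 + 37.96×2 + 2.29×182 = 190.46 + 696.71 + 120.33 + 75.92 + 416.78 = 1500.2
L = 1572.28 / 1500.2 × 100 = 104.8047
Paasche component (current-period weights):
ΣP(Year 2)Q(Year 2) = 2.38×84 + 2.91×320 + 6.91×20 + 39.74×2 + 1.94×154 = 199.92 + 931.2 + 138.2 + 79.48 + 298.76 = 1647.56
ΣP(Year 1)Q(Year 2) = 2.14×84 + 2.59×320 + 5.73×20 + 37.96×2 + 2.29×154 = 179.76 + 828.8 + 114.6 + 75.92 + 352.66 = 1551.74
P = 1647.56 / 1551.74 × 100 = 106.1750
Fisher = √(L × P) = √(104.8047 × 106.1750) = 105.4876

105.49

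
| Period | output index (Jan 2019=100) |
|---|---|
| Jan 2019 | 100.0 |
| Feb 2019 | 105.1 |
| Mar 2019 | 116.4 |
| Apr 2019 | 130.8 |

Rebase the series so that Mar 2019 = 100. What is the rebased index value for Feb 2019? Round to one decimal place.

Rebased(Feb 2019) = 105.1 / 116.4 × 100 = 90.2921

90.3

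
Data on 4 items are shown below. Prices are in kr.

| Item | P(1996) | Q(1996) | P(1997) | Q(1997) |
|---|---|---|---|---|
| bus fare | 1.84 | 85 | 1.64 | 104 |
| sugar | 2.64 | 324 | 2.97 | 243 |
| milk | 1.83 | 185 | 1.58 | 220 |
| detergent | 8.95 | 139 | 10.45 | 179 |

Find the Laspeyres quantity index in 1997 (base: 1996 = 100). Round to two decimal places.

109.37

Laspeyres quantity index uses base-period prices as weights.
ΣP(1996)·Q(1997) = 1.84×104 + 2.64×243 + 1.83×220 + 8.95×179 = 191.36 + 641.52 + 402.6 + 1602.05 = 2837.53
ΣP(1996)·Q(1996) = 1.84×85 + 2.64×324 + 1.83×185 + 8.95×139 = 156.4 + 855.36 + 338.55 + 1244.05 = 2594.36
Index = 2837.53 / 2594.36 × 100 = 109.3730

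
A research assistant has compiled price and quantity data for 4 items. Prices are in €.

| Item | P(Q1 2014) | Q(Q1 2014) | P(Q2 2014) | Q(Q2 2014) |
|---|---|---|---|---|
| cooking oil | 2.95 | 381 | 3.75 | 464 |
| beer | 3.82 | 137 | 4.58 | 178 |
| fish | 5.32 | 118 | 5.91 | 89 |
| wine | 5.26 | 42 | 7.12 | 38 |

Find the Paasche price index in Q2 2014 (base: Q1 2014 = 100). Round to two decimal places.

123.13

Paasche price index uses current-period quantities as weights.
ΣP(Q2 2014)·Q(Q2 2014) = 3.75×464 + 4.58×178 + 5.91×89 + 7.12×38 = 1740 + 815.24 + 525.99 + 270.56 = 3351.79
ΣP(Q1 2014)·Q(Q2 2014) = 2.95×464 + 3.82×178 + 5.32×89 + 5.26×38 = 1368.8 + 679.96 + 473.48 + 199.88 = 2722.12
Index = 3351.79 / 2722.12 × 100 = 123.1316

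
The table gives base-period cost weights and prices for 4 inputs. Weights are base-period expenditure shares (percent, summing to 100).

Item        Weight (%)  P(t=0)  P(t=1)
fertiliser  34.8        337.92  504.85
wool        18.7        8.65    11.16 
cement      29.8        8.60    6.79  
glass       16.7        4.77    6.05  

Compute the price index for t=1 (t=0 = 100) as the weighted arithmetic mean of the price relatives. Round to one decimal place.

120.8

fertiliser: 34.8 × (504.85/337.92) = 34.8 × 1.493993 = 51.9909
wool: 18.7 × (11.16/8.65) = 18.7 × 1.290173 = 24.1262
cement: 29.8 × (6.79/8.60) = 29.8 × 0.789535 = 23.5281
glass: 16.7 × (6.05/4.77) = 16.7 × 1.268344 = 21.1813
Index = Σ wᵢ·(p₁ᵢ/p₀ᵢ) = 51.9909 + 24.1262 + 23.5281 + 21.1813 = 120.8267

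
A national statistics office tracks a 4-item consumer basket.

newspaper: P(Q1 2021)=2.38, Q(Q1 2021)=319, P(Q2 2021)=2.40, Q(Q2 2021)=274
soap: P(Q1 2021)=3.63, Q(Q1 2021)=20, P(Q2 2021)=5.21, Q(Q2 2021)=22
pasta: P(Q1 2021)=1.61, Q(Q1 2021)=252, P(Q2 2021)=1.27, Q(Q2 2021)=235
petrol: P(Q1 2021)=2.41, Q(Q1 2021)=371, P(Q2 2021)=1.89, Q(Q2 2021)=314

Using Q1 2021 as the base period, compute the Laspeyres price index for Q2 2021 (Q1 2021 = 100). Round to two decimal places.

Laspeyres price index uses base-period quantities as weights.
ΣP(Q2 2021)·Q(Q1 2021) = 2.40×319 + 5.21×20 + 1.27×252 + 1.89×371 = 765.6 + 104.2 + 320.04 + 701.19 = 1891.03
ΣP(Q1 2021)·Q(Q1 2021) = 2.38×319 + 3.63×20 + 1.61×252 + 2.41×371 = 759.22 + 72.6 + 405.72 + 894.11 = 2131.65
Index = 1891.03 / 2131.65 × 100 = 88.7120

88.71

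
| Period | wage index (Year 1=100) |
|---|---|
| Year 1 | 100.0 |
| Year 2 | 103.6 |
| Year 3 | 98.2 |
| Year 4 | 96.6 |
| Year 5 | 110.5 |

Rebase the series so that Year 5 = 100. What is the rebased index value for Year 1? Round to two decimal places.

Rebased(Year 1) = 100.0 / 110.5 × 100 = 90.4977

90.50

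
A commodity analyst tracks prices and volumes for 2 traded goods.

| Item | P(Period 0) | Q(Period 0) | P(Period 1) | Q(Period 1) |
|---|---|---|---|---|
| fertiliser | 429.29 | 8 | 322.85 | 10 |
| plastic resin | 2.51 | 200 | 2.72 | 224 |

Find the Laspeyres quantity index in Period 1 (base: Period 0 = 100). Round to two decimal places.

123.34

Laspeyres quantity index uses base-period prices as weights.
ΣP(Period 0)·Q(Period 1) = 429.29×10 + 2.51×224 = 4292.9 + 562.24 = 4855.14
ΣP(Period 0)·Q(Period 0) = 429.29×8 + 2.51×200 = 3434.32 + 502 = 3936.32
Index = 4855.14 / 3936.32 × 100 = 123.3421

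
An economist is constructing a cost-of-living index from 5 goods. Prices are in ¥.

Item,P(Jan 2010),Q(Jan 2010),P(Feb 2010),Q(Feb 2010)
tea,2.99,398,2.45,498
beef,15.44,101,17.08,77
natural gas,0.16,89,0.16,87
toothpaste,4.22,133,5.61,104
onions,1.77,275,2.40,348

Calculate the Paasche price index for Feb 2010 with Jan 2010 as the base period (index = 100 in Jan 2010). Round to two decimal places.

105.90

Paasche price index uses current-period quantities as weights.
ΣP(Feb 2010)·Q(Feb 2010) = 2.45×498 + 17.08×77 + 0.16×87 + 5.61×104 + 2.40×348 = 1220.1 + 1315.16 + 13.92 + 583.44 + 835.2 = 3967.82
ΣP(Jan 2010)·Q(Feb 2010) = 2.99×498 + 15.44×77 + 0.16×87 + 4.22×104 + 1.77×348 = 1489.02 + 1188.88 + 13.92 + 438.88 + 615.96 = 3746.66
Index = 3967.82 / 3746.66 × 100 = 105.9029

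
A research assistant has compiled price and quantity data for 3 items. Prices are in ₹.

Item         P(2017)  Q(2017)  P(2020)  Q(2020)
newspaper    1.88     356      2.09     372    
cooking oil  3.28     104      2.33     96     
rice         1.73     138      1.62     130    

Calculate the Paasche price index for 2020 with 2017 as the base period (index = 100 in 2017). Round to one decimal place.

97.8

Paasche price index uses current-period quantities as weights.
ΣP(2020)·Q(2020) = 2.09×372 + 2.33×96 + 1.62×130 = 777.48 + 223.68 + 210.6 = 1211.76
ΣP(2017)·Q(2020) = 1.88×372 + 3.28×96 + 1.73×130 = 699.36 + 314.88 + 224.9 = 1239.14
Index = 1211.76 / 1239.14 × 100 = 97.7904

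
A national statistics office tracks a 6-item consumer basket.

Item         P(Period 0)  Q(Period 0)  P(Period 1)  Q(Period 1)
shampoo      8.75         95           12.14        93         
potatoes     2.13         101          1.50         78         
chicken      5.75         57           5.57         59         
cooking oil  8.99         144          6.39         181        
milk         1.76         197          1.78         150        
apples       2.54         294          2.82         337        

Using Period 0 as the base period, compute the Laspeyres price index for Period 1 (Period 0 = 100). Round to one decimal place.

98.9

Laspeyres price index uses base-period quantities as weights.
ΣP(Period 1)·Q(Period 0) = 12.14×95 + 1.50×101 + 5.57×57 + 6.39×144 + 1.78×197 + 2.82×294 = 1153.3 + 151.5 + 317.49 + 920.16 + 350.66 + 829.08 = 3722.19
ΣP(Period 0)·Q(Period 0) = 8.75×95 + 2.13×101 + 5.75×57 + 8.99×144 + 1.76×197 + 2.54×294 = 831.25 + 215.13 + 327.75 + 1294.56 + 346.72 + 746.76 = 3762.17
Index = 3722.19 / 3762.17 × 100 = 98.9373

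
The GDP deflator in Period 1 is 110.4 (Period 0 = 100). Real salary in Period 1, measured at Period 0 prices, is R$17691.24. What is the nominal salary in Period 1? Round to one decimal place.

Nominal = Real × (Index/100) = 17691.24 × (110.4/100)
        = 17691.24 × 1.104 = 19531.1290

19531.1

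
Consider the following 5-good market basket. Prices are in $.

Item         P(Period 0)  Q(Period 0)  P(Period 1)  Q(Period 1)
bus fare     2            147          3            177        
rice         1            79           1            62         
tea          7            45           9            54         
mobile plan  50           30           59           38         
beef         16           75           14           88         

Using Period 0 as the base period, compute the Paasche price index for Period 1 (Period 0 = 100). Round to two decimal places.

110.99

Paasche price index uses current-period quantities as weights.
ΣP(Period 1)·Q(Period 1) = 3×177 + 1×62 + 9×54 + 59×38 + 14×88 = 531 + 62 + 486 + 2242 + 1232 = 4553
ΣP(Period 0)·Q(Period 1) = 2×177 + 1×62 + 7×54 + 50×38 + 16×88 = 354 + 62 + 378 + 1900 + 1408 = 4102
Index = 4553 / 4102 × 100 = 110.9946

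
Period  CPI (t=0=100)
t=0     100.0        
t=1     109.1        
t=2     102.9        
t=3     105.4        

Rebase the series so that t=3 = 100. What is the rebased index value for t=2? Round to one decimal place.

Rebased(t=2) = 102.9 / 105.4 × 100 = 97.6281

97.6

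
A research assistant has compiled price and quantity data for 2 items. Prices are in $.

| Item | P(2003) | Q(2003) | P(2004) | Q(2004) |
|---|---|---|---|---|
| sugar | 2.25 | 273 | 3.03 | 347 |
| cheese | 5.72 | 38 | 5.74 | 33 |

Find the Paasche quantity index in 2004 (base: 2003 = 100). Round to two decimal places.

118.70

Paasche quantity index uses current-period prices as weights.
ΣP(2004)·Q(2004) = 3.03×347 + 5.74×33 = 1051.41 + 189.42 = 1240.83
ΣP(2004)·Q(2003) = 3.03×273 + 5.74×38 = 827.19 + 218.12 = 1045.31
Index = 1240.83 / 1045.31 × 100 = 118.7045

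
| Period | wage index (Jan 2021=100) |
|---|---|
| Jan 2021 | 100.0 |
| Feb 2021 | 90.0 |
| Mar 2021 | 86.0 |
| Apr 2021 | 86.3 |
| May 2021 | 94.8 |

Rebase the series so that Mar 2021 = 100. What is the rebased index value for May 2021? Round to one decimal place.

Rebased(May 2021) = 94.8 / 86.0 × 100 = 110.2326

110.2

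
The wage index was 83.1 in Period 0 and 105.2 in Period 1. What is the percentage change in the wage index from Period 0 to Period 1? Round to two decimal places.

Change = (105.2 − 83.1) / 83.1 × 100
       = 22.1 / 83.1 × 100 = 26.5945%

26.59%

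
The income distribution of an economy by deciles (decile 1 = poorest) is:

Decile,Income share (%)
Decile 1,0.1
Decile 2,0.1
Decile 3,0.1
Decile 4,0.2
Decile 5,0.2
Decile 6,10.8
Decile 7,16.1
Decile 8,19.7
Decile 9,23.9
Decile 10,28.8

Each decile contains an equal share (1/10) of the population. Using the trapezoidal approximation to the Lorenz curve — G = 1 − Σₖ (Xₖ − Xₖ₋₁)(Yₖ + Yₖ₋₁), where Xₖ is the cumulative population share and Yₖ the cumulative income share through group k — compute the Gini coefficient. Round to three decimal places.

0.581

Cumulative income shares Yₖ: 0.0010, 0.0020, 0.0030, 0.0050, 0.0070, 0.1150, 0.2760, 0.4730, 0.7120, 1.0000
Σ (Xₖ−Xₖ₋₁)(Yₖ+Yₖ₋₁) = (1/10)(0.0010+0.0000) + (1/10)(0.0020+0.0010) + (1/10)(0.0030+0.0020) + (1/10)(0.0050+0.0030) + (1/10)(0.0070+0.0050) + (1/10)(0.1150+0.0070) + (1/10)(0.2760+0.1150) + (1/10)(0.4730+0.2760) + (1/10)(0.7120+0.4730) + (1/10)(1.0000+0.7120)
  = 0.0001 + 0.0003 + 0.0005 + 0.0008 + 0.0012 + 0.0122 + 0.0391 + 0.0749 + 0.1185 + 0.1712 = 0.4188
G = 1 − 0.4188 = 0.5812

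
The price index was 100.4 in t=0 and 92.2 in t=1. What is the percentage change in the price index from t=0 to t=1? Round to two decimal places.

Change = (92.2 − 100.4) / 100.4 × 100
       = -8.2 / 100.4 × 100 = -8.1673%

-8.17%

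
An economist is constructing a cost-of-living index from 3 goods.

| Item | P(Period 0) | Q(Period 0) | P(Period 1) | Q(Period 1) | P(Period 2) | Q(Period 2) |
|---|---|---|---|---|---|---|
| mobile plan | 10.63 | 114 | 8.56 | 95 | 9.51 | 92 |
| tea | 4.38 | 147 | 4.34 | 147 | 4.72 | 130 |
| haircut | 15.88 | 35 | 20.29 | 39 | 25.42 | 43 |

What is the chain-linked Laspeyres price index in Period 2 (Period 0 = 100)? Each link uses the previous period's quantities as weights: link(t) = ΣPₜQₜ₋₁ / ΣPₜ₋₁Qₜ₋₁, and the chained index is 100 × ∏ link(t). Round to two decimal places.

Link Period 0→Period 1:
ΣP(Period 1)Q(Period 0) = 8.56×114 + 4.34×147 + 20.29×35 = 975.84 + 637.98 + 710.15 = 2323.97
ΣP(Period 0)Q(Period 0) = 10.63×114 + 4.38×147 + 15.88×35 = 1211.82 + 643.86 + 555.8 = 2411.48
link = 2323.97/2411.48 = 0.963711
Link Period 1→Period 2:
ΣP(Period 2)Q(Period 1) = 9.51×95 + 4.72×147 + 25.42×39 = 903.45 + 693.84 + 991.38 = 2588.67
ΣP(Period 1)Q(Period 1) = 8.56×95 + 4.34×147 + 20.29×39 = 813.2 + 637.98 + 791.31 = 2242.49
link = 2588.67/2242.49 = 1.154373
Chained index = 100 × 0.963711 × 1.154373 = 111.2482

111.25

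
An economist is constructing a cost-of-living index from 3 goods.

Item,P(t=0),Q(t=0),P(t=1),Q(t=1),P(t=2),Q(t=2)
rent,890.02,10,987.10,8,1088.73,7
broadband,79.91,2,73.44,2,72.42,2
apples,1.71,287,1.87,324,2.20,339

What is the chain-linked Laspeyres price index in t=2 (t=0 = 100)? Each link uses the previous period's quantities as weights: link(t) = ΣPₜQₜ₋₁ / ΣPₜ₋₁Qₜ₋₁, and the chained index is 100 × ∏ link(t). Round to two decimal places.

122.24

Link t=0→t=1:
ΣP(t=1)Q(t=0) = 987.10×10 + 73.44×2 + 1.87×287 = 9871 + 146.88 + 536.69 = 10554.57
ΣP(t=0)Q(t=0) = 890.02×10 + 79.91×2 + 1.71×287 = 8900.2 + 159.82 + 490.77 = 9550.79
link = 10554.57/9550.79 = 1.105099
Link t=1→t=2:
ΣP(t=2)Q(t=1) = 1088.73×8 + 72.42×2 + 2.20×324 = 8709.84 + 144.84 + 712.8 = 9567.48
ΣP(t=1)Q(t=1) = 987.10×8 + 73.44×2 + 1.87×324 = 7896.8 + 146.88 + 605.88 = 8649.56
link = 9567.48/8649.56 = 1.106123
Chained index = 100 × 1.105099 × 1.106123 = 122.2376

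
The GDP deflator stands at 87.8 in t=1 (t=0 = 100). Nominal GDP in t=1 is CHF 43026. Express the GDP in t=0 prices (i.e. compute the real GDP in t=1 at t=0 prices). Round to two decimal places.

Real = Nominal ÷ (Index/100) = 43026 ÷ (87.8/100)
     = 43026 ÷ 0.878 = 49004.5558

49004.56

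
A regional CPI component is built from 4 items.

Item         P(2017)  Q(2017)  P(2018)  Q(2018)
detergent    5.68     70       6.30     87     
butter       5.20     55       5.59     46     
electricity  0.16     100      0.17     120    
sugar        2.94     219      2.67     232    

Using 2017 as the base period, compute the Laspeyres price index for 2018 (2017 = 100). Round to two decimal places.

100.50

Laspeyres price index uses base-period quantities as weights.
ΣP(2018)·Q(2017) = 6.30×70 + 5.59×55 + 0.17×100 + 2.67×219 = 441 + 307.45 + 17 + 584.73 = 1350.18
ΣP(2017)·Q(2017) = 5.68×70 + 5.20×55 + 0.16×100 + 2.94×219 = 397.6 + 286 + 16 + 643.86 = 1343.46
Index = 1350.18 / 1343.46 × 100 = 100.5002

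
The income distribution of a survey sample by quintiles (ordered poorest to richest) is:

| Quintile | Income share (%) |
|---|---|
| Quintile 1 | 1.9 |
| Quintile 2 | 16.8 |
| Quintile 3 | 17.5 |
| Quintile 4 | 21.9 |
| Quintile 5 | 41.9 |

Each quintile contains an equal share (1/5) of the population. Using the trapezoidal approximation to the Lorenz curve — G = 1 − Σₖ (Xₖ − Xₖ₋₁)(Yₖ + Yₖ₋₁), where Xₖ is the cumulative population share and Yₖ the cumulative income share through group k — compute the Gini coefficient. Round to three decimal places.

Cumulative income shares Yₖ: 0.0190, 0.1870, 0.3620, 0.5810, 1.0000
Σ (Xₖ−Xₖ₋₁)(Yₖ+Yₖ₋₁) = (1/5)(0.0190+0.0000) + (1/5)(0.1870+0.0190) + (1/5)(0.3620+0.1870) + (1/5)(0.5810+0.3620) + (1/5)(1.0000+0.5810)
  = 0.0038 + 0.0412 + 0.1098 + 0.1886 + 0.3162 = 0.6596
G = 1 − 0.6596 = 0.3404

0.340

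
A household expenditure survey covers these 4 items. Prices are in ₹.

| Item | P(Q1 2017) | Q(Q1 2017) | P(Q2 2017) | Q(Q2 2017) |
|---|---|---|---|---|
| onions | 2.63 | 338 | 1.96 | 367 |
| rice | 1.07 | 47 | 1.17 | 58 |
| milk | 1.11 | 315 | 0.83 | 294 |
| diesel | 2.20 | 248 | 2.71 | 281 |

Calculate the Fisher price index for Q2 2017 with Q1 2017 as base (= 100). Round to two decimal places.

90.46

Laspeyres component (base-period weights):
ΣP(Q2 2017)Q(Q1 2017) = 1.96×338 + 1.17×47 + 0.83×315 + 2.71×248 = 662.48 + 54.99 + 261.45 + 672.08 = 1651
ΣP(Q1 2017)Q(Q1 2017) = 2.63×338 + 1.07×47 + 1.11×315 + 2.20×248 = 888.94 + 50.29 + 349.65 + 545.6 = 1834.48
L = 1651 / 1834.48 × 100 = 89.9983
Paasche component (current-period weights):
ΣP(Q2 2017)Q(Q2 2017) = 1.96×367 + 1.17×58 + 0.83×294 + 2.71×281 = 719.32 + 67.86 + 244.02 + 761.51 = 1792.71
ΣP(Q1 2017)Q(Q2 2017) = 2.63×367 + 1.07×58 + 1.11×294 + 2.20×281 = 965.21 + 62.06 + 326.34 + 618.2 = 1971.81
P = 1792.71 / 1971.81 × 100 = 90.9170
Fisher = √(L × P) = √(89.9983 × 90.9170) = 90.4564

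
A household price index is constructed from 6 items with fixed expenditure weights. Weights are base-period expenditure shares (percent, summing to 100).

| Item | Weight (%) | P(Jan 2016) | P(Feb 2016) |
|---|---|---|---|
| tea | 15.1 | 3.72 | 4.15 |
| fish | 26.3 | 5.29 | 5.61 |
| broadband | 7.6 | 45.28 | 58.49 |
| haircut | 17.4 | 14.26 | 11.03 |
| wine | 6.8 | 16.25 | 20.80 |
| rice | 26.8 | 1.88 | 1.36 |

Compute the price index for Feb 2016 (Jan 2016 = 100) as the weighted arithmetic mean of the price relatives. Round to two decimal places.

96.10

tea: 15.1 × (4.15/3.72) = 15.1 × 1.115591 = 16.8454
fish: 26.3 × (5.61/5.29) = 26.3 × 1.060491 = 27.8909
broadband: 7.6 × (58.49/45.28) = 7.6 × 1.291740 = 9.8172
haircut: 17.4 × (11.03/14.26) = 17.4 × 0.773492 = 13.4588
wine: 6.8 × (20.80/16.25) = 6.8 × 1.280000 = 8.7040
rice: 26.8 × (1.36/1.88) = 26.8 × 0.723404 = 19.3872
Index = Σ wᵢ·(p₁ᵢ/p₀ᵢ) = 16.8454 + 27.8909 + 9.8172 + 13.4588 + 8.7040 + 19.3872 = 96.1036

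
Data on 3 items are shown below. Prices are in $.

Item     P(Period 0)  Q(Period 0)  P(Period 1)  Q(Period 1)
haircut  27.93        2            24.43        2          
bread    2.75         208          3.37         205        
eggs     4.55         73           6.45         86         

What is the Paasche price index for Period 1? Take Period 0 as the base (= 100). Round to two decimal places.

Paasche price index uses current-period quantities as weights.
ΣP(Period 1)·Q(Period 1) = 24.43×2 + 3.37×205 + 6.45×86 = 48.86 + 690.85 + 554.7 = 1294.41
ΣP(Period 0)·Q(Period 1) = 27.93×2 + 2.75×205 + 4.55×86 = 55.86 + 563.75 + 391.3 = 1010.91
Index = 1294.41 / 1010.91 × 100 = 128.0440

128.04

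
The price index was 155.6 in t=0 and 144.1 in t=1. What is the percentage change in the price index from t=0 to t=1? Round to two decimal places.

-7.39%

Change = (144.1 − 155.6) / 155.6 × 100
       = -11.5 / 155.6 × 100 = -7.3907%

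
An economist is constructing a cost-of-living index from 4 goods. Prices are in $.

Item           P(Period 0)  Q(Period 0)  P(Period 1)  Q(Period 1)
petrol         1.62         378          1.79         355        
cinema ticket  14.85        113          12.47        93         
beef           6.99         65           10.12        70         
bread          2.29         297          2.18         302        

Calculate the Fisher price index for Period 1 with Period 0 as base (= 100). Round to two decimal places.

Laspeyres component (base-period weights):
ΣP(Period 1)Q(Period 0) = 1.79×378 + 12.47×113 + 10.12×65 + 2.18×297 = 676.62 + 1409.11 + 657.8 + 647.46 = 3390.99
ΣP(Period 0)Q(Period 0) = 1.62×378 + 14.85×113 + 6.99×65 + 2.29×297 = 612.36 + 1678.05 + 454.35 + 680.13 = 3424.89
L = 3390.99 / 3424.89 × 100 = 99.0102
Paasche component (current-period weights):
ΣP(Period 1)Q(Period 1) = 1.79×355 + 12.47×93 + 10.12×70 + 2.18×302 = 635.45 + 1159.71 + 708.4 + 658.36 = 3161.92
ΣP(Period 0)Q(Period 1) = 1.62×355 + 14.85×93 + 6.99×70 + 2.29×302 = 575.1 + 1381.05 + 489.3 + 691.58 = 3137.03
P = 3161.92 / 3137.03 × 100 = 100.7934
Fisher = √(L × P) = √(99.0102 × 100.7934) = 99.8978

99.90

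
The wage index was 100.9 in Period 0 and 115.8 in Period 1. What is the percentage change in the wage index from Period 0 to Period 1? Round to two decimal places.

14.77%

Change = (115.8 − 100.9) / 100.9 × 100
       = 14.9 / 100.9 × 100 = 14.7671%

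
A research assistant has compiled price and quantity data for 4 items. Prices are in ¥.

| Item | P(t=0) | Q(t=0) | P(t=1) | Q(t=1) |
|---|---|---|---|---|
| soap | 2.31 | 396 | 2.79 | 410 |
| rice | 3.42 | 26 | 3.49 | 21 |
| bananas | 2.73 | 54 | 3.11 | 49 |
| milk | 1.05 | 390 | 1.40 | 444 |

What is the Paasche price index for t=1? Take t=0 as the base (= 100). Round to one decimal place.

Paasche price index uses current-period quantities as weights.
ΣP(t=1)·Q(t=1) = 2.79×410 + 3.49×21 + 3.11×49 + 1.40×444 = 1143.9 + 73.29 + 152.39 + 621.6 = 1991.18
ΣP(t=0)·Q(t=1) = 2.31×410 + 3.42×21 + 2.73×49 + 1.05×444 = 947.1 + 71.82 + 133.77 + 466.2 = 1618.89
Index = 1991.18 / 1618.89 × 100 = 122.9966

123.0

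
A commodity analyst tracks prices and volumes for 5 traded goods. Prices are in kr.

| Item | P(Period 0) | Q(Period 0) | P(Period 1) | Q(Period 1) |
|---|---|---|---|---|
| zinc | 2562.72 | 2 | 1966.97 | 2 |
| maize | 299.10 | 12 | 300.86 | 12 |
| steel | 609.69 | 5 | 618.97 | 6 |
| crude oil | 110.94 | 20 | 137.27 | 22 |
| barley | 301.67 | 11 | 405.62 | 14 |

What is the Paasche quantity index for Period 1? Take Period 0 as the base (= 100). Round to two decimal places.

Paasche quantity index uses current-period prices as weights.
ΣP(Period 1)·Q(Period 1) = 1966.97×2 + 300.86×12 + 618.97×6 + 137.27×22 + 405.62×14 = 3933.94 + 3610.32 + 3713.82 + 3019.94 + 5678.68 = 19956.7
ΣP(Period 1)·Q(Period 0) = 1966.97×2 + 300.86×12 + 618.97×5 + 137.27×20 + 405.62×11 = 3933.94 + 3610.32 + 3094.85 + 2745.4 + 4461.82 = 17846.33
Index = 19956.7 / 17846.33 × 100 = 111.8252

111.83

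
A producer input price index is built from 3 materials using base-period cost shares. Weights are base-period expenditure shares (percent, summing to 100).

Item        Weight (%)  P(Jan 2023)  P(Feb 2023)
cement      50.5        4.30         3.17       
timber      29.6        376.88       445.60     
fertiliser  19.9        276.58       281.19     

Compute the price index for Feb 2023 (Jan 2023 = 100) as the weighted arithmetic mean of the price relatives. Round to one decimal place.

92.5

cement: 50.5 × (3.17/4.30) = 50.5 × 0.737209 = 37.2291
timber: 29.6 × (445.60/376.88) = 29.6 × 1.182339 = 34.9972
fertiliser: 19.9 × (281.19/276.58) = 19.9 × 1.016668 = 20.2317
Index = Σ wᵢ·(p₁ᵢ/p₀ᵢ) = 37.2291 + 34.9972 + 20.2317 = 92.4580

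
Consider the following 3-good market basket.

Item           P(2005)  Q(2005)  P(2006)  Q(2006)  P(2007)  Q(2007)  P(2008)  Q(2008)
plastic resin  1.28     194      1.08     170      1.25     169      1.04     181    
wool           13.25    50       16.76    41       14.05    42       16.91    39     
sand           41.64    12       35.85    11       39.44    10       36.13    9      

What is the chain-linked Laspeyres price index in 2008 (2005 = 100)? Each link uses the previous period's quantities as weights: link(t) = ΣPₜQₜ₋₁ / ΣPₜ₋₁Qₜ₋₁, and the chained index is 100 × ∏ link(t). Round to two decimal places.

Link 2005→2006:
ΣP(2006)Q(2005) = 1.08×194 + 16.76×50 + 35.85×12 = 209.52 + 838 + 430.2 = 1477.72
ΣP(2005)Q(2005) = 1.28×194 + 13.25×50 + 41.64×12 = 248.32 + 662.5 + 499.68 = 1410.5
link = 1477.72/1410.5 = 1.047657
Link 2006→2007:
ΣP(2007)Q(2006) = 1.25×170 + 14.05×41 + 39.44×11 = 212.5 + 576.05 + 433.84 = 1222.39
ΣP(2006)Q(2006) = 1.08×170 + 16.76×41 + 35.85×11 = 183.6 + 687.16 + 394.35 = 1265.11
link = 1222.39/1265.11 = 0.966232
Link 2007→2008:
ΣP(2008)Q(2007) = 1.04×169 + 16.91×42 + 36.13×10 = 175.76 + 710.22 + 361.3 = 1247.28
ΣP(2007)Q(2007) = 1.25×169 + 14.05×42 + 39.44×10 = 211.25 + 590.1 + 394.4 = 1195.75
link = 1247.28/1195.75 = 1.043094
Chained index = 100 × 1.047657 × 0.966232 × 1.043094 = 105.5903

105.59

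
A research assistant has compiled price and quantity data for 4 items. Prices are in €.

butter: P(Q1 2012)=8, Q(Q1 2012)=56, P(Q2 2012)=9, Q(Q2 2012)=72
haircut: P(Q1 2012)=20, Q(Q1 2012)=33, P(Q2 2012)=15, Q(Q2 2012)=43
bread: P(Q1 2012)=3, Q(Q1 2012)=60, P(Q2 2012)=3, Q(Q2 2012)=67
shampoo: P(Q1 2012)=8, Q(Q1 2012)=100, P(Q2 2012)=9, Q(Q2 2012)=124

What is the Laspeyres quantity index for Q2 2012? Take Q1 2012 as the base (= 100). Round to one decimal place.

125.9

Laspeyres quantity index uses base-period prices as weights.
ΣP(Q1 2012)·Q(Q2 2012) = 8×72 + 20×43 + 3×67 + 8×124 = 576 + 860 + 201 + 992 = 2629
ΣP(Q1 2012)·Q(Q1 2012) = 8×56 + 20×33 + 3×60 + 8×100 = 448 + 660 + 180 + 800 = 2088
Index = 2629 / 2088 × 100 = 125.9100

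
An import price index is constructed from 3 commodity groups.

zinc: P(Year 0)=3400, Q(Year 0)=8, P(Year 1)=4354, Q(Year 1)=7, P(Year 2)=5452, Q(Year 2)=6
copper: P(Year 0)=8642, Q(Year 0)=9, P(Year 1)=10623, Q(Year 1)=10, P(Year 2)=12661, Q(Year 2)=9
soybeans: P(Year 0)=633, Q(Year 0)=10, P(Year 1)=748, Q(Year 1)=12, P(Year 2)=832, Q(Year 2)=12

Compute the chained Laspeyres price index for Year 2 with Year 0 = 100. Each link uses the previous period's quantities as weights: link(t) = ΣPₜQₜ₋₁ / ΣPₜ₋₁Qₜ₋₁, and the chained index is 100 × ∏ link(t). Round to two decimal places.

Link Year 0→Year 1:
ΣP(Year 1)Q(Year 0) = 4354×8 + 10623×9 + 748×10 = 34832 + 95607 + 7480 = 137919
ΣP(Year 0)Q(Year 0) = 3400×8 + 8642×9 + 633×10 = 27200 + 77778 + 6330 = 111308
link = 137919/111308 = 1.239075
Link Year 1→Year 2:
ΣP(Year 2)Q(Year 1) = 5452×7 + 12661×10 + 832×12 = 38164 + 126610 + 9984 = 174758
ΣP(Year 1)Q(Year 1) = 4354×7 + 10623×10 + 748×12 = 30478 + 106230 + 8976 = 145684
link = 174758/145684 = 1.199569
Chained index = 100 × 1.239075 × 1.199569 = 148.6356

148.64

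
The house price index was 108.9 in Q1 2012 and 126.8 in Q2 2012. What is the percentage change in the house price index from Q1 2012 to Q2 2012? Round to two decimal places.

16.44%

Change = (126.8 − 108.9) / 108.9 × 100
       = 17.9 / 108.9 × 100 = 16.4371%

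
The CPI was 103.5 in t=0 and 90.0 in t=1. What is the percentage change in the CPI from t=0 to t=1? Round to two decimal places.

-13.04%

Change = (90.0 − 103.5) / 103.5 × 100
       = -13.5 / 103.5 × 100 = -13.0435%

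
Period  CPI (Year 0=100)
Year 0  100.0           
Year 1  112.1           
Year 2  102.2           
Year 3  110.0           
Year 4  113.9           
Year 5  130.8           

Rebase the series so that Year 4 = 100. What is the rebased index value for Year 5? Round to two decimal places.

Rebased(Year 5) = 130.8 / 113.9 × 100 = 114.8376

114.84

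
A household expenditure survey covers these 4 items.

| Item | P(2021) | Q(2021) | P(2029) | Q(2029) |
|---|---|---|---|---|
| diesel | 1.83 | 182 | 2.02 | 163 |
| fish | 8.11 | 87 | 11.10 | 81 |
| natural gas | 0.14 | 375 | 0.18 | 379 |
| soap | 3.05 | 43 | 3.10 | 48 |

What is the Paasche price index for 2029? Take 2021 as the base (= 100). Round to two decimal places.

125.18

Paasche price index uses current-period quantities as weights.
ΣP(2029)·Q(2029) = 2.02×163 + 11.10×81 + 0.18×379 + 3.10×48 = 329.26 + 899.1 + 68.22 + 148.8 = 1445.38
ΣP(2021)·Q(2029) = 1.83×163 + 8.11×81 + 0.14×379 + 3.05×48 = 298.29 + 656.91 + 53.06 + 146.4 = 1154.66
Index = 1445.38 / 1154.66 × 100 = 125.1780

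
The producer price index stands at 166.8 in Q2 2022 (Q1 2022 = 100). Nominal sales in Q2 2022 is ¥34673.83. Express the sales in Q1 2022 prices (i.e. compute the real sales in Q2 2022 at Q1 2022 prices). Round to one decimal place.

20787.7

Real = Nominal ÷ (Index/100) = 34673.83 ÷ (166.8/100)
     = 34673.83 ÷ 1.668 = 20787.6679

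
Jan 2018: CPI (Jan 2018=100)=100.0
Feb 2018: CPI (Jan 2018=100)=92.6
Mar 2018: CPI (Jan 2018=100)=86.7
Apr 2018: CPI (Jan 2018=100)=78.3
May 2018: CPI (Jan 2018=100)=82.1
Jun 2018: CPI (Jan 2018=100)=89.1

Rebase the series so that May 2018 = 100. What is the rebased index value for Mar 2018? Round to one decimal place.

Rebased(Mar 2018) = 86.7 / 82.1 × 100 = 105.6029

105.6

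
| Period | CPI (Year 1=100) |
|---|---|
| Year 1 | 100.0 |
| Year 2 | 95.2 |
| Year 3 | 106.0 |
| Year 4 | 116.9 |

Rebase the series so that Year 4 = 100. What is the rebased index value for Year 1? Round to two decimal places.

85.54

Rebased(Year 1) = 100.0 / 116.9 × 100 = 85.5432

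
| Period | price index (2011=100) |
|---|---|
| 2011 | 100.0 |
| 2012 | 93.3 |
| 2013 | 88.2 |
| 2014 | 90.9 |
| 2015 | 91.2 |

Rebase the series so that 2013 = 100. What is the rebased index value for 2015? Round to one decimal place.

103.4

Rebased(2015) = 91.2 / 88.2 × 100 = 103.4014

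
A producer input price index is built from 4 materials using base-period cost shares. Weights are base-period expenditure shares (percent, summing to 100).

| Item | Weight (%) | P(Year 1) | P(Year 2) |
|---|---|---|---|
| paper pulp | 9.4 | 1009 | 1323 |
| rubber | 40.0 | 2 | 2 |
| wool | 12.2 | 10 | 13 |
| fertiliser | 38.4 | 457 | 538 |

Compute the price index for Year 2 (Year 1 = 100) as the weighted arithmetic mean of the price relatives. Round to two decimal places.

113.39

paper pulp: 9.4 × (1323/1009) = 9.4 × 1.311199 = 12.3253
rubber: 40.0 × (2/2) = 40.0 × 1.000000 = 40.0000
wool: 12.2 × (13/10) = 12.2 × 1.300000 = 15.8600
fertiliser: 38.4 × (538/457) = 38.4 × 1.177243 = 45.2061
Index = Σ wᵢ·(p₁ᵢ/p₀ᵢ) = 12.3253 + 40.0000 + 15.8600 + 45.2061 = 113.3914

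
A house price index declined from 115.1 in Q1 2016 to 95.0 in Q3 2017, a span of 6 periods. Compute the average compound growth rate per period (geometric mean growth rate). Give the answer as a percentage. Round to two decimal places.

Growth factor = (95.0/115.1)^(1/6) = (0.825369)^(1/6) = 0.968519
Growth rate = 0.968519 − 1 = -0.031481 = -3.1481%

-3.15%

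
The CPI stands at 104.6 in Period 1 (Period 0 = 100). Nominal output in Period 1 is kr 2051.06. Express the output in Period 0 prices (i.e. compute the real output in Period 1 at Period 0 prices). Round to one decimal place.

Real = Nominal ÷ (Index/100) = 2051.06 ÷ (104.6/100)
     = 2051.06 ÷ 1.046 = 1960.8604

1960.9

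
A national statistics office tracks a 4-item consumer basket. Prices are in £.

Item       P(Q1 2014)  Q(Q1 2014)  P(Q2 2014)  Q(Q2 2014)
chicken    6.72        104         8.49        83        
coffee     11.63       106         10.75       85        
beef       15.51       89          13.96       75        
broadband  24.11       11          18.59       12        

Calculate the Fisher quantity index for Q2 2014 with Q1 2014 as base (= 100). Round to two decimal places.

83.54

Laspeyres component (base-period weights):
ΣP(Q1 2014)Q(Q2 2014) = 6.72×83 + 11.63×85 + 15.51×75 + 24.11×12 = 557.76 + 988.55 + 1163.25 + 289.32 = 2998.88
ΣP(Q1 2014)Q(Q1 2014) = 6.72×104 + 11.63×106 + 15.51×89 + 24.11×11 = 698.88 + 1232.78 + 1380.39 + 265.21 = 3577.26
L = 2998.88 / 3577.26 × 100 = 83.8318
Paasche component (current-period weights):
ΣP(Q2 2014)Q(Q2 2014) = 8.49×83 + 10.75×85 + 13.96×75 + 18.59×12 = 704.67 + 913.75 + 1047 + 223.08 = 2888.5
ΣP(Q2 2014)Q(Q1 2014) = 8.49×104 + 10.75×106 + 13.96×89 + 18.59×11 = 882.96 + 1139.5 + 1242.44 + 204.49 = 3469.39
P = 2888.5 / 3469.39 × 100 = 83.2567
Fisher = √(L × P) = √(83.8318 × 83.2567) = 83.5437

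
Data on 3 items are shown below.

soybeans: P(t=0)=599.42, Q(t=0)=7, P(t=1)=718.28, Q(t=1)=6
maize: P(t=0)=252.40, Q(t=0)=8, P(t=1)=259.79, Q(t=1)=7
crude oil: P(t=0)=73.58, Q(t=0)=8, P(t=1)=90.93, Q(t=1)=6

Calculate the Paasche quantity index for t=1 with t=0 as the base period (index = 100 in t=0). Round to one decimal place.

Paasche quantity index uses current-period prices as weights.
ΣP(t=1)·Q(t=1) = 718.28×6 + 259.79×7 + 90.93×6 = 4309.68 + 1818.53 + 545.58 = 6673.79
ΣP(t=1)·Q(t=0) = 718.28×7 + 259.79×8 + 90.93×8 = 5027.96 + 2078.32 + 727.44 = 7833.72
Index = 6673.79 / 7833.72 × 100 = 85.1931

85.2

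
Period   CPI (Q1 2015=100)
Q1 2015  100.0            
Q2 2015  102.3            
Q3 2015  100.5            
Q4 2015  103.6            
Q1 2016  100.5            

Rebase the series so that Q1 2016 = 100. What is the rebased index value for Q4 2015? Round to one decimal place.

Rebased(Q4 2015) = 103.6 / 100.5 × 100 = 103.0846

103.1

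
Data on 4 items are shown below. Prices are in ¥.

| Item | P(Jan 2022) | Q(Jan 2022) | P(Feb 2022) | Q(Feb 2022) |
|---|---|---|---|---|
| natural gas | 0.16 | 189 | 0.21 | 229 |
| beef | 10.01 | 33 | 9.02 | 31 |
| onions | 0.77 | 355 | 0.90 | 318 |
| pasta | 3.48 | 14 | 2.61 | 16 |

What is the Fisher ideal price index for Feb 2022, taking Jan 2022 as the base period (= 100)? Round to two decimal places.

Laspeyres component (base-period weights):
ΣP(Feb 2022)Q(Jan 2022) = 0.21×189 + 9.02×33 + 0.90×355 + 2.61×14 = 39.69 + 297.66 + 319.5 + 36.54 = 693.39
ΣP(Jan 2022)Q(Jan 2022) = 0.16×189 + 10.01×33 + 0.77×355 + 3.48×14 = 30.24 + 330.33 + 273.35 + 48.72 = 682.64
L = 693.39 / 682.64 × 100 = 101.5748
Paasche component (current-period weights):
ΣP(Feb 2022)Q(Feb 2022) = 0.21×229 + 9.02×31 + 0.90×318 + 2.61×16 = 48.09 + 279.62 + 286.2 + 41.76 = 655.67
ΣP(Jan 2022)Q(Feb 2022) = 0.16×229 + 10.01×31 + 0.77×318 + 3.48×16 = 36.64 + 310.31 + 244.86 + 55.68 = 647.49
P = 655.67 / 647.49 × 100 = 101.2633
Fisher = √(L × P) = √(101.5748 × 101.2633) = 101.4189

101.42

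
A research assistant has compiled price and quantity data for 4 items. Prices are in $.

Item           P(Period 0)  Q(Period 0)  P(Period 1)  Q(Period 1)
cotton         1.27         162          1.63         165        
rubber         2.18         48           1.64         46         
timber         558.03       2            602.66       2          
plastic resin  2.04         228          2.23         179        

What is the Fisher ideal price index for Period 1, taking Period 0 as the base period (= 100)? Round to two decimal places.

108.77

Laspeyres component (base-period weights):
ΣP(Period 1)Q(Period 0) = 1.63×162 + 1.64×48 + 602.66×2 + 2.23×228 = 264.06 + 78.72 + 1205.32 + 508.44 = 2056.54
ΣP(Period 0)Q(Period 0) = 1.27×162 + 2.18×48 + 558.03×2 + 2.04×228 = 205.74 + 104.64 + 1116.06 + 465.12 = 1891.56
L = 2056.54 / 1891.56 × 100 = 108.7219
Paasche component (current-period weights):
ΣP(Period 1)Q(Period 1) = 1.63×165 + 1.64×46 + 602.66×2 + 2.23×179 = 268.95 + 75.44 + 1205.32 + 399.17 = 1948.88
ΣP(Period 0)Q(Period 1) = 1.27×165 + 2.18×46 + 558.03×2 + 2.04×179 = 209.55 + 100.28 + 1116.06 + 365.16 = 1791.05
P = 1948.88 / 1791.05 × 100 = 108.8121
Fisher = √(L × P) = √(108.7219 × 108.8121) = 108.7670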